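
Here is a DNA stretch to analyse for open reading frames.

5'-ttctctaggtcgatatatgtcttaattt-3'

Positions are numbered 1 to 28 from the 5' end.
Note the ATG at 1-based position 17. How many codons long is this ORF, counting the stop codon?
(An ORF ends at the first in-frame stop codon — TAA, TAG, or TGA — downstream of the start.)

3

Codons from position 17: ATG (17–19), TCT (20–22), TAA (23–25).
TAA is the first in-frame stop; that's 3 codons including the stop.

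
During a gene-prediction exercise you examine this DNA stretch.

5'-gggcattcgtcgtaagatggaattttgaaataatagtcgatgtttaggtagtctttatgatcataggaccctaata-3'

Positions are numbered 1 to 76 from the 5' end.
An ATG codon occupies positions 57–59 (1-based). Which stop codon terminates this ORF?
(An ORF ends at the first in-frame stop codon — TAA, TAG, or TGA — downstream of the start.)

Codons from position 57: ATG (57–59), ATC (60–62), ATA (63–65), GGA (66–68), CCC (69–71), TAA (72–74).
The first in-frame stop codon is TAA.

TAA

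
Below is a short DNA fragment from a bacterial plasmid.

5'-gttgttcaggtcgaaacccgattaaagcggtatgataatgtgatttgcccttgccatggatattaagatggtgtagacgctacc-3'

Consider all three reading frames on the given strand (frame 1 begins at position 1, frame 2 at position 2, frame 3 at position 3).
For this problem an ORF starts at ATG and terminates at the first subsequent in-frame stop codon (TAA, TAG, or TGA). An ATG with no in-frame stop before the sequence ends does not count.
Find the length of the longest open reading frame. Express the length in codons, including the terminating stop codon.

7

Frame 1: GTT GTT CAG GTC GAA ACC CGA TTA AAG CGG TAT GAT AAT GTG ATT TGC CCT TGC CAT GGA TAT TAA GAT GGT GTA GAC GCT ACC — no ATG→stop ORF.
Frame 2: TTG TTC AGG TCG AAA CCC GAT TAA AGC GGT ATG ATA ATG TGA TTT GCC CTT GCC ATG GAT ATT AAG ATG GTG TAG ACG CTA — ATG at 32, stop TGA at 41 → 12 nt; ATG at 38, stop TGA at 41 → 6 nt; ATG at 56, stop TAG at 74 → 21 nt; ATG at 68, stop TAG at 74 → 9 nt.
Frame 3: TGT TCA GGT CGA AAC CCG ATT AAA GCG GTA TGA TAA TGT GAT TTG CCC TTG CCA TGG ATA TTA AGA TGG TGT AGA CGC TAC — no ATG→stop ORF.
Longest: frame 2, positions 56–76, 21 nt = 7 codons = 6 aa. → 7 codons.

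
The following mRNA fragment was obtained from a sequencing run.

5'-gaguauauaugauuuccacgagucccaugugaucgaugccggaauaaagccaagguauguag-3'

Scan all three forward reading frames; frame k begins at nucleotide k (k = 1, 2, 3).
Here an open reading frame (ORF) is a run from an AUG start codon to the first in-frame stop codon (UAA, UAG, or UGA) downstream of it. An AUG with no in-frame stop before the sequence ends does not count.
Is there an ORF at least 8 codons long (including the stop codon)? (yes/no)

yes

Frame 1: GAG UAU AUA UGA UUU CCA CGA GUC CCA UGU GAU CGA UGC CGG AAU AAA GCC AAG GUA UGU — no AUG→stop ORF.
Frame 2: AGU AUA UAU GAU UUC CAC GAG UCC CAU GUG AUC GAU GCC GGA AUA AAG CCA AGG UAU GUA — no AUG→stop ORF.
Frame 3: GUA UAU AUG AUU UCC ACG AGU CCC AUG UGA UCG AUG CCG GAA UAA AGC CAA GGU AUG UAG — AUG at 9, stop UGA at 30 → 24 nt; AUG at 27, stop UGA at 30 → 6 nt; AUG at 36, stop UAA at 45 → 12 nt; AUG at 57, stop UAG at 60 → 6 nt.
Frame 3 has an ORF of 8 codons (positions 9–32) ≥ 8, so yes.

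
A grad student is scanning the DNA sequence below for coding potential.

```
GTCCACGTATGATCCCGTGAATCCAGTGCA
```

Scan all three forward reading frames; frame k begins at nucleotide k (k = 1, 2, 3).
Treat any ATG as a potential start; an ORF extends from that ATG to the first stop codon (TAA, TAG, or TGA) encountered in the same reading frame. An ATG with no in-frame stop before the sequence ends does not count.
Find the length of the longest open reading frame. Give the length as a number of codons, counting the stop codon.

Frame 1: GTC CAC GTA TGA TCC CGT GAA TCC AGT GCA — no ATG→stop ORF.
Frame 2: TCC ACG TAT GAT CCC GTG AAT CCA GTG — no ATG→stop ORF.
Frame 3: CCA CGT ATG ATC CCG TGA ATC CAG TGC — ATG at 9, stop TGA at 18 → 12 nt.
Longest: frame 3, positions 9–20, 12 nt = 4 codons = 3 aa. → 4 codons.

4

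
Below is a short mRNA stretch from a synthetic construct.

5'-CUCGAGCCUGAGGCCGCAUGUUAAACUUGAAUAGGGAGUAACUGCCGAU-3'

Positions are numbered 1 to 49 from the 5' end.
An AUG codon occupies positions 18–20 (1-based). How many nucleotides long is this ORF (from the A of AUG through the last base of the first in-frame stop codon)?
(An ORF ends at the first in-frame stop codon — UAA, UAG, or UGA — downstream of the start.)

Codons from position 18: AUG (18–20), UUA (21–23), AAC (24–26), UUG (27–29), AAU (30–32), AGG (33–35), GAG (36–38), UAA (39–41).
UAA is the first in-frame stop; ORF spans 18–41, 24 nucleotides.

24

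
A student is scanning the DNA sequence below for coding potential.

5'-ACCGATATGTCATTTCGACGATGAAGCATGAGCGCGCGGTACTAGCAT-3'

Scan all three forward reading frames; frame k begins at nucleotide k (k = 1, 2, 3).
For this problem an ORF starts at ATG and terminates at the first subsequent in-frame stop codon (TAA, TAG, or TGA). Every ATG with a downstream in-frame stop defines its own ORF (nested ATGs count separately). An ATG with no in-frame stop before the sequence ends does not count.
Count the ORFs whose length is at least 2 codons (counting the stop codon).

Frame 1: ACC GAT ATG TCA TTT CGA CGA TGA AGC ATG AGC GCG CGG TAC TAG CAT — ATG at 7, stop TGA at 22 → 18 nt; ATG at 28, stop TAG at 43 → 18 nt.
Frame 2: CCG ATA TGT CAT TTC GAC GAT GAA GCA TGA GCG CGC GGT ACT AGC — no ATG→stop ORF.
Frame 3: CGA TAT GTC ATT TCG ACG ATG AAG CAT GAG CGC GCG GTA CTA GCA — no ATG→stop ORF.
ORFs ≥ 2 codons: frame 1 7–24 (6 codons), frame 1 28–45 (6 codons). Count = 2.

2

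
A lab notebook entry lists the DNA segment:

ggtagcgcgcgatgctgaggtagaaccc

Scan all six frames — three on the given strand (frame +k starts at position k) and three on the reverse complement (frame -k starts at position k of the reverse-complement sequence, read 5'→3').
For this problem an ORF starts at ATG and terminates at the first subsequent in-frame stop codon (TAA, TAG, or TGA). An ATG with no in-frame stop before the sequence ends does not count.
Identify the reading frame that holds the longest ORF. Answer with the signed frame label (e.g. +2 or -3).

+3

Reverse complement (5'→3'): GGGTTCTACCTCAGCATCGCGCGCTACC
Frame +1: GGT AGC GCG CGA TGC TGA GGT AGA ACC — no ATG→stop ORF.
Frame +2: GTA GCG CGC GAT GCT GAG GTA GAA CCC — no ATG→stop ORF.
Frame +3: TAG CGC GCG ATG CTG AGG TAG AAC — ATG at 12, stop TAG at 21 → 12 nt.
Frame -1: GGG TTC TAC CTC AGC ATC GCG CGC TAC — no ATG→stop ORF.
Frame -2: GGT TCT ACC TCA GCA TCG CGC GCT ACC — no ATG→stop ORF.
Frame -3: GTT CTA CCT CAG CAT CGC GCG CTA — no ATG→stop ORF.
Longest ORF is 12 nt in frame +3 (positions 12–23).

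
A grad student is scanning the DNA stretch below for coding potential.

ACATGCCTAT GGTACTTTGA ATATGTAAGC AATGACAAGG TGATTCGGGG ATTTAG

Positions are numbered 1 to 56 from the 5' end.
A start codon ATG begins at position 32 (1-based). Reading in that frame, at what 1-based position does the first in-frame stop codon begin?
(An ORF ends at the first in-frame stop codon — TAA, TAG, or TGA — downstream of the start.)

Codons from position 32: ATG (32–34), ACA (35–37), AGG (38–40), TGA (41–43).
TGA is a stop codon; it begins at position 41.

41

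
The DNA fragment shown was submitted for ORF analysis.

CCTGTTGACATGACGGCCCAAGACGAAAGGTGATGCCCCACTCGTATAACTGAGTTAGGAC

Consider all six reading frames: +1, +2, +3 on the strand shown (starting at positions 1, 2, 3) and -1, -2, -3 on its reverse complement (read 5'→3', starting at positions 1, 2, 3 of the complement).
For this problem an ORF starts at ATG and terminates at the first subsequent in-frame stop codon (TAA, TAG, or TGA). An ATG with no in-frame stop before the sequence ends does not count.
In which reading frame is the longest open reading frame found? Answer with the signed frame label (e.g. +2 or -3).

Reverse complement (5'→3'): GTCCTAACTCAGTTATACGAGTGGGGCATCACCTTTCGTCTTGGGCCGTCATGTCAACAGG
Frame +1: CCT GTT GAC ATG ACG GCC CAA GAC GAA AGG TGA TGC CCC ACT CGT ATA ACT GAG TTA GGA — ATG at 10, stop TGA at 31 → 24 nt.
Frame +2: CTG TTG ACA TGA CGG CCC AAG ACG AAA GGT GAT GCC CCA CTC GTA TAA CTG AGT TAG GAC — no ATG→stop ORF.
Frame +3: TGT TGA CAT GAC GGC CCA AGA CGA AAG GTG ATG CCC CAC TCG TAT AAC TGA GTT AGG — ATG at 33, stop TGA at 51 → 21 nt.
Frame -1: GTC CTA ACT CAG TTA TAC GAG TGG GGC ATC ACC TTT CGT CTT GGG CCG TCA TGT CAA CAG — no ATG→stop ORF.
Frame -2: TCC TAA CTC AGT TAT ACG AGT GGG GCA TCA CCT TTC GTC TTG GGC CGT CAT GTC AAC AGG — no ATG→stop ORF.
Frame -3: CCT AAC TCA GTT ATA CGA GTG GGG CAT CAC CTT TCG TCT TGG GCC GTC ATG TCA ACA — no ATG→stop ORF.
Longest ORF is 24 nt in frame +1 (positions 10–33).

+1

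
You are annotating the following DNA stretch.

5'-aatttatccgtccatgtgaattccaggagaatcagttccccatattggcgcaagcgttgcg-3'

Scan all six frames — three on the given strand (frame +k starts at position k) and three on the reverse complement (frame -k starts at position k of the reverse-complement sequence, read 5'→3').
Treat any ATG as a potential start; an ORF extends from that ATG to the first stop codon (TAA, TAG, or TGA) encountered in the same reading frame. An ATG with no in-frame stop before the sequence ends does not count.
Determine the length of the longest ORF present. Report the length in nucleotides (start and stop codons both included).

Reverse complement (5'→3'): CGCAACGCTTGCGCCAATATGGGGAACTGATTCTCCTGGAATTCACATGGACGGATAAATT
Frame +1: AAT TTA TCC GTC CAT GTG AAT TCC AGG AGA ATC AGT TCC CCA TAT TGG CGC AAG CGT TGC — no ATG→stop ORF.
Frame +2: ATT TAT CCG TCC ATG TGA ATT CCA GGA GAA TCA GTT CCC CAT ATT GGC GCA AGC GTT GCG — ATG at 14, stop TGA at 17 → 6 nt.
Frame +3: TTT ATC CGT CCA TGT GAA TTC CAG GAG AAT CAG TTC CCC ATA TTG GCG CAA GCG TTG — no ATG→stop ORF.
Frame -1: CGC AAC GCT TGC GCC AAT ATG GGG AAC TGA TTC TCC TGG AAT TCA CAT GGA CGG ATA AAT — ATG at 19, stop TGA at 28 → 12 nt.
Frame -2: GCA ACG CTT GCG CCA ATA TGG GGA ACT GAT TCT CCT GGA ATT CAC ATG GAC GGA TAA ATT — ATG at 47, stop TAA at 56 → 12 nt.
Frame -3: CAA CGC TTG CGC CAA TAT GGG GAA CTG ATT CTC CTG GAA TTC ACA TGG ACG GAT AAA — no ATG→stop ORF.
Longest: frame -1, positions 19–30, 12 nt = 4 codons = 3 aa. → 12 nucleotides.

12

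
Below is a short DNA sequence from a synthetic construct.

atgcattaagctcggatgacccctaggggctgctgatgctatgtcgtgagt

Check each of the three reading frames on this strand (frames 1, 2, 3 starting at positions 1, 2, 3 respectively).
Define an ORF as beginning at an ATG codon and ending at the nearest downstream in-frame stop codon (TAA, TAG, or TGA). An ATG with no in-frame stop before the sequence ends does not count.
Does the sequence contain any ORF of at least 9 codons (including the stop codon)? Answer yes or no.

Frame 1: ATG CAT TAA GCT CGG ATG ACC CCT AGG GGC TGC TGA TGC TAT GTC GTG AGT — ATG at 1, stop TAA at 7 → 9 nt; ATG at 16, stop TGA at 34 → 21 nt.
Frame 2: TGC ATT AAG CTC GGA TGA CCC CTA GGG GCT GCT GAT GCT ATG TCG TGA — ATG at 41, stop TGA at 47 → 9 nt.
Frame 3: GCA TTA AGC TCG GAT GAC CCC TAG GGG CTG CTG ATG CTA TGT CGT GAG — no ATG→stop ORF.
Largest ORF found is 7 codons < 9, so no.

no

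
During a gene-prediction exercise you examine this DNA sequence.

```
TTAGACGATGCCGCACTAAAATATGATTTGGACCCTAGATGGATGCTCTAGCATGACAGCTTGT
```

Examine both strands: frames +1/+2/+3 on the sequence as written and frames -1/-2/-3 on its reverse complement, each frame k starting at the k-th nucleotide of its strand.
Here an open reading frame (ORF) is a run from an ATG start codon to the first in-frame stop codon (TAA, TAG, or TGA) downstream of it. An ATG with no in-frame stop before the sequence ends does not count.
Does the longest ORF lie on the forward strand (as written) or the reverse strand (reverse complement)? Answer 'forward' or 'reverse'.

reverse

Reverse complement (5'→3'): ACAAGCTGTCATGCTAGAGCATCCATCTAGGGTCCAAATCATATTTTAGTGCGGCATCGTCTAA
Frame +1: TTA GAC GAT GCC GCA CTA AAA TAT GAT TTG GAC CCT AGA TGG ATG CTC TAG CAT GAC AGC TTG — ATG at 43, stop TAG at 49 → 9 nt.
Frame +2: TAG ACG ATG CCG CAC TAA AAT ATG ATT TGG ACC CTA GAT GGA TGC TCT AGC ATG ACA GCT TGT — ATG at 8, stop TAA at 17 → 12 nt.
Frame +3: AGA CGA TGC CGC ACT AAA ATA TGA TTT GGA CCC TAG ATG GAT GCT CTA GCA TGA CAG CTT — ATG at 39, stop TGA at 54 → 18 nt.
Frame -1: ACA AGC TGT CAT GCT AGA GCA TCC ATC TAG GGT CCA AAT CAT ATT TTA GTG CGG CAT CGT CTA — no ATG→stop ORF.
Frame -2: CAA GCT GTC ATG CTA GAG CAT CCA TCT AGG GTC CAA ATC ATA TTT TAG TGC GGC ATC GTC TAA — ATG at 11, stop TAG at 47 → 39 nt.
Frame -3: AAG CTG TCA TGC TAG AGC ATC CAT CTA GGG TCC AAA TCA TAT TTT AGT GCG GCA TCG TCT — no ATG→stop ORF.
Forward-strand max 18 nt; reverse-strand max 39 nt. The reverse strand has the longer ORF.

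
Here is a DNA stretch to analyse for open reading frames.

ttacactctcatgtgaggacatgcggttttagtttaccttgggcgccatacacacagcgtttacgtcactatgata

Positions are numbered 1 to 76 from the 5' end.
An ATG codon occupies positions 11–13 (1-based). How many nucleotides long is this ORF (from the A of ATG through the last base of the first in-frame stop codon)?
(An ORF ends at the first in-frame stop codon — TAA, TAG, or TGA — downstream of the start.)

6

Codons from position 11: ATG (11–13), TGA (14–16).
TGA is the first in-frame stop; ORF spans 11–16, 6 nucleotides.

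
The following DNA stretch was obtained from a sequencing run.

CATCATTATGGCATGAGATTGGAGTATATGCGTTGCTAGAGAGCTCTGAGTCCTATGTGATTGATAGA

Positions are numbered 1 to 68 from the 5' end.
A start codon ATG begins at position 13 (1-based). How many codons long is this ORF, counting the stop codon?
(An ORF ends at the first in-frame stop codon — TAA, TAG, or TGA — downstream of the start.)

Codons from position 13: ATG (13–15), AGA (16–18), TTG (19–21), GAG (22–24), TAT (25–27), ATG (28–30), CGT (31–33), TGC (34–36), TAG (37–39).
TAG is the first in-frame stop; that's 9 codons including the stop.

9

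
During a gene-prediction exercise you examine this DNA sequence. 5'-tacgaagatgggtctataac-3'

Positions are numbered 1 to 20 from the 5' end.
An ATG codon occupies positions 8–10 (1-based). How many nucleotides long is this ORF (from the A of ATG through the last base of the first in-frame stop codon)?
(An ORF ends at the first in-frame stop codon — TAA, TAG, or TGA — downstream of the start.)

Codons from position 8: ATG (8–10), GGT (11–13), CTA (14–16), TAA (17–19).
TAA is the first in-frame stop; ORF spans 8–19, 12 nucleotides.

12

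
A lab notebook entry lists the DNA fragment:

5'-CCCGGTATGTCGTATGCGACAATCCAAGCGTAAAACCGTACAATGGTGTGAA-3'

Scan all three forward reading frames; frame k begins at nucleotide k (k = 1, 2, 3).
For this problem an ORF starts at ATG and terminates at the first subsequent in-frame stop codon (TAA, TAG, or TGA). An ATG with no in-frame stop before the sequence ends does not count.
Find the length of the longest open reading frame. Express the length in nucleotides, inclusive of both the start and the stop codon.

27

Frame 1: CCC GGT ATG TCG TAT GCG ACA ATC CAA GCG TAA AAC CGT ACA ATG GTG TGA — ATG at 7, stop TAA at 31 → 27 nt; ATG at 43, stop TGA at 49 → 9 nt.
Frame 2: CCG GTA TGT CGT ATG CGA CAA TCC AAG CGT AAA ACC GTA CAA TGG TGT GAA — no ATG→stop ORF.
Frame 3: CGG TAT GTC GTA TGC GAC AAT CCA AGC GTA AAA CCG TAC AAT GGT GTG — no ATG→stop ORF.
Longest: frame 1, positions 7–33, 27 nt = 9 codons = 8 aa. → 27 nucleotides.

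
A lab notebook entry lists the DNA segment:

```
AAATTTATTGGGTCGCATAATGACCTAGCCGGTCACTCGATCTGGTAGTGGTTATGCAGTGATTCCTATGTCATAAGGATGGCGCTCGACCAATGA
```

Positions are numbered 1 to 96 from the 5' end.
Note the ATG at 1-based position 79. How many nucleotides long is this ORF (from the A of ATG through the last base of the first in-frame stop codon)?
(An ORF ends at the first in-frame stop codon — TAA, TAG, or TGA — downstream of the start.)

18

Codons from position 79: ATG (79–81), GCG (82–84), CTC (85–87), GAC (88–90), CAA (91–93), TGA (94–96).
TGA is the first in-frame stop; ORF spans 79–96, 18 nucleotides.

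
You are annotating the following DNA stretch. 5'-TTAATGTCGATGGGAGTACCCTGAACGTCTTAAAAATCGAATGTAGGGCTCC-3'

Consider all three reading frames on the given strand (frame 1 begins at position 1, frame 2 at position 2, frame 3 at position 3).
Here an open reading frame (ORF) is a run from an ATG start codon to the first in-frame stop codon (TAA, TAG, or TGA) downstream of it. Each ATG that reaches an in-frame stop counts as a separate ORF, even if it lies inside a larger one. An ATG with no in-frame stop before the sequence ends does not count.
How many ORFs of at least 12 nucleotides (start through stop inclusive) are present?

Frame 1: TTA ATG TCG ATG GGA GTA CCC TGA ACG TCT TAA AAA TCG AAT GTA GGG CTC — ATG at 4, stop TGA at 22 → 21 nt; ATG at 10, stop TGA at 22 → 15 nt.
Frame 2: TAA TGT CGA TGG GAG TAC CCT GAA CGT CTT AAA AAT CGA ATG TAG GGC TCC — ATG at 41, stop TAG at 44 → 6 nt.
Frame 3: AAT GTC GAT GGG AGT ACC CTG AAC GTC TTA AAA ATC GAA TGT AGG GCT — no ATG→stop ORF.
ORFs ≥ 12 nucleotides: frame 1 4–24 (21 nucleotides), frame 1 10–24 (15 nucleotides). Count = 2.

2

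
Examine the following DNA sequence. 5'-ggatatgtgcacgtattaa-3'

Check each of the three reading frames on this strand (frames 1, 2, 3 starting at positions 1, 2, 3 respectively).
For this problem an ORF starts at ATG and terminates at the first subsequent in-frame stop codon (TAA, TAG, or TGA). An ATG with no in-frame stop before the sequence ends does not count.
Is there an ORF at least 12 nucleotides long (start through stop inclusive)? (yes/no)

Frame 1: GGA TAT GTG CAC GTA TTA — no ATG→stop ORF.
Frame 2: GAT ATG TGC ACG TAT TAA — ATG at 5, stop TAA at 17 → 15 nt.
Frame 3: ATA TGT GCA CGT ATT — no ATG→stop ORF.
Frame 2 has an ORF of 15 nucleotides (positions 5–19) ≥ 12, so yes.

yes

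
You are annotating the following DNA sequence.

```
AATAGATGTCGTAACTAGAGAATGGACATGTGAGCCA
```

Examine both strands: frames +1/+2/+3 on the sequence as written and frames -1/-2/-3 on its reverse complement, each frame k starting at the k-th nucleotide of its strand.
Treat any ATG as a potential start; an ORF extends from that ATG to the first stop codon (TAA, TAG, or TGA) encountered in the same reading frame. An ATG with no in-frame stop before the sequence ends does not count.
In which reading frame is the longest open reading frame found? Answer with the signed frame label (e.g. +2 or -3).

-3

Reverse complement (5'→3'): TGGCTCACATGTCCATTCTCTAGTTACGACATCTATT
Frame +1: AAT AGA TGT CGT AAC TAG AGA ATG GAC ATG TGA GCC — ATG at 22, stop TGA at 31 → 12 nt; ATG at 28, stop TGA at 31 → 6 nt.
Frame +2: ATA GAT GTC GTA ACT AGA GAA TGG ACA TGT GAG CCA — no ATG→stop ORF.
Frame +3: TAG ATG TCG TAA CTA GAG AAT GGA CAT GTG AGC — ATG at 6, stop TAA at 12 → 9 nt.
Frame -1: TGG CTC ACA TGT CCA TTC TCT AGT TAC GAC ATC TAT — no ATG→stop ORF.
Frame -2: GGC TCA CAT GTC CAT TCT CTA GTT ACG ACA TCT ATT — no ATG→stop ORF.
Frame -3: GCT CAC ATG TCC ATT CTC TAG TTA CGA CAT CTA — ATG at 9, stop TAG at 21 → 15 nt.
Longest ORF is 15 nt in frame -3 (positions 9–23).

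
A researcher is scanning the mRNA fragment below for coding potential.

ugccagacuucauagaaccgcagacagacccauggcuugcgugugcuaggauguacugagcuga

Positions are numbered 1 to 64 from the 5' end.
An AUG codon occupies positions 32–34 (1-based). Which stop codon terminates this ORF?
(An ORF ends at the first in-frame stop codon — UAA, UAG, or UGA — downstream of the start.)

Codons from position 32: AUG (32–34), GCU (35–37), UGC (38–40), GUG (41–43), UGC (44–46), UAG (47–49).
The first in-frame stop codon is UAG.

UAG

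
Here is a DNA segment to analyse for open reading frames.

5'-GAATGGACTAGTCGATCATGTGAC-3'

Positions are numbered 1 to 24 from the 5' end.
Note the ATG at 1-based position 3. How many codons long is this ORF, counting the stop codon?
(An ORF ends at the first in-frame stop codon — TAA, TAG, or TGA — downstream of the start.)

3

Codons from position 3: ATG (3–5), GAC (6–8), TAG (9–11).
TAG is the first in-frame stop; that's 3 codons including the stop.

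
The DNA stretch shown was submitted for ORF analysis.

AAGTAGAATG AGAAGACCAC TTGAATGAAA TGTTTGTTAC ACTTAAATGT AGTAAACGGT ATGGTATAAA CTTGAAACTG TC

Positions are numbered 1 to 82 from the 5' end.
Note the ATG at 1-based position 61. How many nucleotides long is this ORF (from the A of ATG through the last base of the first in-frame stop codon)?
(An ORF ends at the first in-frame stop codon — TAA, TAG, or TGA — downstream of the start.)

9

Codons from position 61: ATG (61–63), GTA (64–66), TAA (67–69).
TAA is the first in-frame stop; ORF spans 61–69, 9 nucleotides.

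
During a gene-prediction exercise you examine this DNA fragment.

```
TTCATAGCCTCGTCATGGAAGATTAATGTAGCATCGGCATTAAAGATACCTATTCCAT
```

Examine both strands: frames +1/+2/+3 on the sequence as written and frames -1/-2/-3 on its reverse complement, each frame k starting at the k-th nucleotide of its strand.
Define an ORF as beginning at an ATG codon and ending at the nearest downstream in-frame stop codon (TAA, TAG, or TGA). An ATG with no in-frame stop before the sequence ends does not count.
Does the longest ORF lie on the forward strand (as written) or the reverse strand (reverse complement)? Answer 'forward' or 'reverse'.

reverse

Reverse complement (5'→3'): ATGGAATAGGTATCTTTAATGCCGATGCTACATTAATCTTCCATGACGAGGCTATGAA
Frame +1: TTC ATA GCC TCG TCA TGG AAG ATT AAT GTA GCA TCG GCA TTA AAG ATA CCT ATT CCA — no ATG→stop ORF.
Frame +2: TCA TAG CCT CGT CAT GGA AGA TTA ATG TAG CAT CGG CAT TAA AGA TAC CTA TTC CAT — ATG at 26, stop TAG at 29 → 6 nt.
Frame +3: CAT AGC CTC GTC ATG GAA GAT TAA TGT AGC ATC GGC ATT AAA GAT ACC TAT TCC — ATG at 15, stop TAA at 24 → 12 nt.
Frame -1: ATG GAA TAG GTA TCT TTA ATG CCG ATG CTA CAT TAA TCT TCC ATG ACG AGG CTA TGA — ATG at 1, stop TAG at 7 → 9 nt; ATG at 19, stop TAA at 34 → 18 nt; ATG at 25, stop TAA at 34 → 12 nt; ATG at 43, stop TGA at 55 → 15 nt.
Frame -2: TGG AAT AGG TAT CTT TAA TGC CGA TGC TAC ATT AAT CTT CCA TGA CGA GGC TAT GAA — no ATG→stop ORF.
Frame -3: GGA ATA GGT ATC TTT AAT GCC GAT GCT ACA TTA ATC TTC CAT GAC GAG GCT ATG — no ATG→stop ORF.
Forward-strand max 12 nt; reverse-strand max 18 nt. The reverse strand has the longer ORF.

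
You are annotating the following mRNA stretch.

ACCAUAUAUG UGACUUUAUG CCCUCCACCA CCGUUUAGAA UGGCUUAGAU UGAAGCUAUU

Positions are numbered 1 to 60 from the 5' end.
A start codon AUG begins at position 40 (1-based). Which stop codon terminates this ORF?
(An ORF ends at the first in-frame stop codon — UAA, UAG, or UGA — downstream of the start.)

UAG

Codons from position 40: AUG (40–42), GCU (43–45), UAG (46–48).
The first in-frame stop codon is UAG.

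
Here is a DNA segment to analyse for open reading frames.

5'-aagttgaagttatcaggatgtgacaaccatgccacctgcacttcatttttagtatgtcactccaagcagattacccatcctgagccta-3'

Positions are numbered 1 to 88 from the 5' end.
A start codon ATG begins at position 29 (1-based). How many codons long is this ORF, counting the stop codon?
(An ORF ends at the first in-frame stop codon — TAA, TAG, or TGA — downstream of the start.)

8

Codons from position 29: ATG (29–31), CCA (32–34), CCT (35–37), GCA (38–40), CTT (41–43), CAT (44–46), TTT (47–49), TAG (50–52).
TAG is the first in-frame stop; that's 8 codons including the stop.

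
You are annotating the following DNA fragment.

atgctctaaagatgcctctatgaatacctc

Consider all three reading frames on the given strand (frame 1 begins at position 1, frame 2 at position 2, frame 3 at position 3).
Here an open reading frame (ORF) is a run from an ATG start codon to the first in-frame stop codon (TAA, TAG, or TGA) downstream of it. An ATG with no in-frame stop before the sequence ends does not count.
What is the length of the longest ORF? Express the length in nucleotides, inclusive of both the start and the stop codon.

Frame 1: ATG CTC TAA AGA TGC CTC TAT GAA TAC CTC — ATG at 1, stop TAA at 7 → 9 nt.
Frame 2: TGC TCT AAA GAT GCC TCT ATG AAT ACC — no ATG→stop ORF.
Frame 3: GCT CTA AAG ATG CCT CTA TGA ATA CCT — ATG at 12, stop TGA at 21 → 12 nt.
Longest: frame 3, positions 12–23, 12 nt = 4 codons = 3 aa. → 12 nucleotides.

12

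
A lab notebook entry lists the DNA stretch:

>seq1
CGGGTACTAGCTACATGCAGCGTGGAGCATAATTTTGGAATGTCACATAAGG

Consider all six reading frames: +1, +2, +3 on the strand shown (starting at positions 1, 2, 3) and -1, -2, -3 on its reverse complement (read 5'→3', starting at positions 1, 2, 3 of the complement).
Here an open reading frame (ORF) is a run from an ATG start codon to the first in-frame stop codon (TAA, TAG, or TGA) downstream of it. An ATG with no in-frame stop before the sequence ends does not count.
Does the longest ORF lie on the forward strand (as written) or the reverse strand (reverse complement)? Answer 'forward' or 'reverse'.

reverse

Reverse complement (5'→3'): CCTTATGTGACATTCCAAAATTATGCTCCACGCTGCATGTAGCTAGTACCCG
Frame +1: CGG GTA CTA GCT ACA TGC AGC GTG GAG CAT AAT TTT GGA ATG TCA CAT AAG — no ATG→stop ORF.
Frame +2: GGG TAC TAG CTA CAT GCA GCG TGG AGC ATA ATT TTG GAA TGT CAC ATA AGG — no ATG→stop ORF.
Frame +3: GGT ACT AGC TAC ATG CAG CGT GGA GCA TAA TTT TGG AAT GTC ACA TAA — ATG at 15, stop TAA at 30 → 18 nt.
Frame -1: CCT TAT GTG ACA TTC CAA AAT TAT GCT CCA CGC TGC ATG TAG CTA GTA CCC — ATG at 37, stop TAG at 40 → 6 nt.
Frame -2: CTT ATG TGA CAT TCC AAA ATT ATG CTC CAC GCT GCA TGT AGC TAG TAC CCG — ATG at 5, stop TGA at 8 → 6 nt; ATG at 23, stop TAG at 44 → 24 nt.
Frame -3: TTA TGT GAC ATT CCA AAA TTA TGC TCC ACG CTG CAT GTA GCT AGT ACC — no ATG→stop ORF.
Forward-strand max 18 nt; reverse-strand max 24 nt. The reverse strand has the longer ORF.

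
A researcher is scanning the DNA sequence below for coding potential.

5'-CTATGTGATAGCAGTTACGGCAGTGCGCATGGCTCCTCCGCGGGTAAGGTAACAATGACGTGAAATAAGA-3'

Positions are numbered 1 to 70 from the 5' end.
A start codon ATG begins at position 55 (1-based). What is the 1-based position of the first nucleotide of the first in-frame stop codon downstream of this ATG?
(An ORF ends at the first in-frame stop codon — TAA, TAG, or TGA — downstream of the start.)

61

Codons from position 55: ATG (55–57), ACG (58–60), TGA (61–63).
TGA is a stop codon; it begins at position 61.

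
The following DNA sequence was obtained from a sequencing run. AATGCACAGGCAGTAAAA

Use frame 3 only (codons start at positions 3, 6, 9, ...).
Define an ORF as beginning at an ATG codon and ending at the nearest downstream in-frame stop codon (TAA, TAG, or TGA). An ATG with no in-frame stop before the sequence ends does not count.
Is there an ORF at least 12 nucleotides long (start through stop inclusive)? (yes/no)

no

Frame 3: TGC ACA GGC AGT AAA — no ATG→stop ORF.
Largest ORF found is 0 nucleotides < 12, so no.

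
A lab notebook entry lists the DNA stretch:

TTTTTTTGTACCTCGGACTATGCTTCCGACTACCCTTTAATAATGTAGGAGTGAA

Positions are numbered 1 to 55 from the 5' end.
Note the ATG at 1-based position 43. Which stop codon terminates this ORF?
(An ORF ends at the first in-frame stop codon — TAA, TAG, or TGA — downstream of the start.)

Codons from position 43: ATG (43–45), TAG (46–48).
The first in-frame stop codon is TAG.

TAG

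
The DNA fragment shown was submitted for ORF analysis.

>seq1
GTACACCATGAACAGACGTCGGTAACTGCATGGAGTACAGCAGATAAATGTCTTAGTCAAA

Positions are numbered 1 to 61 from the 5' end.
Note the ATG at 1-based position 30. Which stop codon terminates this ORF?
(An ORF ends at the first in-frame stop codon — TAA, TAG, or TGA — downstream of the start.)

Codons from position 30: ATG (30–32), GAG (33–35), TAC (36–38), AGC (39–41), AGA (42–44), TAA (45–47).
The first in-frame stop codon is TAA.

TAA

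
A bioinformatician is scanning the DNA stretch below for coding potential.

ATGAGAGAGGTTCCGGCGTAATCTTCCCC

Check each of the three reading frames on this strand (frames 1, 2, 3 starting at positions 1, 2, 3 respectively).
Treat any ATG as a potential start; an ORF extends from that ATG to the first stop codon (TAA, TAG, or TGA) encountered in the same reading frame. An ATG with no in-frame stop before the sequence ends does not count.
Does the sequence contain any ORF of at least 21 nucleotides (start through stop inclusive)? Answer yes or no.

yes

Frame 1: ATG AGA GAG GTT CCG GCG TAA TCT TCC — ATG at 1, stop TAA at 19 → 21 nt.
Frame 2: TGA GAG AGG TTC CGG CGT AAT CTT CCC — no ATG→stop ORF.
Frame 3: GAG AGA GGT TCC GGC GTA ATC TTC CCC — no ATG→stop ORF.
Frame 1 has an ORF of 21 nucleotides (positions 1–21) ≥ 21, so yes.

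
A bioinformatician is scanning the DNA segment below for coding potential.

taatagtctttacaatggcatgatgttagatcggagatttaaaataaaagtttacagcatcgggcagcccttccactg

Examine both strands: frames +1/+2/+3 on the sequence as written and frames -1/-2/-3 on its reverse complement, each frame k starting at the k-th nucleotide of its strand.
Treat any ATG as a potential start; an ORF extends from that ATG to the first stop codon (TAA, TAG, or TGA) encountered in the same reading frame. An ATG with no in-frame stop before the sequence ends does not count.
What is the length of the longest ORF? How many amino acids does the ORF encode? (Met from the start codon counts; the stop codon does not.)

3

Reverse complement (5'→3'): CAGTGGAAGGGCTGCCCGATGCTGTAAACTTTTATTTTAAATCTCCGATCTAACATCATGCCATTGTAAAGACTATTA
Frame +1: TAA TAG TCT TTA CAA TGG CAT GAT GTT AGA TCG GAG ATT TAA AAT AAA AGT TTA CAG CAT CGG GCA GCC CTT CCA CTG — no ATG→stop ORF.
Frame +2: AAT AGT CTT TAC AAT GGC ATG ATG TTA GAT CGG AGA TTT AAA ATA AAA GTT TAC AGC ATC GGG CAG CCC TTC CAC — no ATG→stop ORF.
Frame +3: ATA GTC TTT ACA ATG GCA TGA TGT TAG ATC GGA GAT TTA AAA TAA AAG TTT ACA GCA TCG GGC AGC CCT TCC ACT — ATG at 15, stop TGA at 21 → 9 nt.
Frame -1: CAG TGG AAG GGC TGC CCG ATG CTG TAA ACT TTT ATT TTA AAT CTC CGA TCT AAC ATC ATG CCA TTG TAA AGA CTA TTA — ATG at 19, stop TAA at 25 → 9 nt; ATG at 58, stop TAA at 67 → 12 nt.
Frame -2: AGT GGA AGG GCT GCC CGA TGC TGT AAA CTT TTA TTT TAA ATC TCC GAT CTA ACA TCA TGC CAT TGT AAA GAC TAT — no ATG→stop ORF.
Frame -3: GTG GAA GGG CTG CCC GAT GCT GTA AAC TTT TAT TTT AAA TCT CCG ATC TAA CAT CAT GCC ATT GTA AAG ACT ATT — no ATG→stop ORF.
Longest: frame -1, positions 58–69, 12 nt = 4 codons = 3 aa. → 3 amino acids.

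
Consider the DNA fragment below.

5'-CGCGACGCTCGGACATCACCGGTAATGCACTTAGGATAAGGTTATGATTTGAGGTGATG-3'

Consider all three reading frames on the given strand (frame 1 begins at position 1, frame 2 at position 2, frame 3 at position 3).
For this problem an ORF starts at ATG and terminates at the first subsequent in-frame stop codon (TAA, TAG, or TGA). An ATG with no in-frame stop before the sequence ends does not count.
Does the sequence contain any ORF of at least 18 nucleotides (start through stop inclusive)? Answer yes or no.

Frame 1: CGC GAC GCT CGG ACA TCA CCG GTA ATG CAC TTA GGA TAA GGT TAT GAT TTG AGG TGA — ATG at 25, stop TAA at 37 → 15 nt.
Frame 2: GCG ACG CTC GGA CAT CAC CGG TAA TGC ACT TAG GAT AAG GTT ATG ATT TGA GGT GAT — ATG at 44, stop TGA at 50 → 9 nt.
Frame 3: CGA CGC TCG GAC ATC ACC GGT AAT GCA CTT AGG ATA AGG TTA TGA TTT GAG GTG ATG — no ATG→stop ORF.
Largest ORF found is 15 nucleotides < 18, so no.

no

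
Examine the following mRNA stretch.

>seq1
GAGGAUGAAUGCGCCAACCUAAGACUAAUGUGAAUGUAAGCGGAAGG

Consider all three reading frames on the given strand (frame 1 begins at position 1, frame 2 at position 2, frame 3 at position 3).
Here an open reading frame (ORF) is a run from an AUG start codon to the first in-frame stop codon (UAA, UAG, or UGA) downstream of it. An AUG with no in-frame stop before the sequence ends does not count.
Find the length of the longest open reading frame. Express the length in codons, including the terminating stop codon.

6

Frame 1: GAG GAU GAA UGC GCC AAC CUA AGA CUA AUG UGA AUG UAA GCG GAA — AUG at 28, stop UGA at 31 → 6 nt; AUG at 34, stop UAA at 37 → 6 nt.
Frame 2: AGG AUG AAU GCG CCA ACC UAA GAC UAA UGU GAA UGU AAG CGG AAG — AUG at 5, stop UAA at 20 → 18 nt.
Frame 3: GGA UGA AUG CGC CAA CCU AAG ACU AAU GUG AAU GUA AGC GGA AGG — no AUG→stop ORF.
Longest: frame 2, positions 5–22, 18 nt = 6 codons = 5 aa. → 6 codons.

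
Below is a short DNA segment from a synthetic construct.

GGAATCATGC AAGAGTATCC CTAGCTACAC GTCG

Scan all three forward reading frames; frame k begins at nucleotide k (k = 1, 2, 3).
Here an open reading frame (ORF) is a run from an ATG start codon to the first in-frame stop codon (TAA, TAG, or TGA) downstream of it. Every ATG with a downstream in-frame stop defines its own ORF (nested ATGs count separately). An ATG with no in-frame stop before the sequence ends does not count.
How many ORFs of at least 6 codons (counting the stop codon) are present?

1

Frame 1: GGA ATC ATG CAA GAG TAT CCC TAG CTA CAC GTC — ATG at 7, stop TAG at 22 → 18 nt.
Frame 2: GAA TCA TGC AAG AGT ATC CCT AGC TAC ACG TCG — no ATG→stop ORF.
Frame 3: AAT CAT GCA AGA GTA TCC CTA GCT ACA CGT — no ATG→stop ORF.
ORFs ≥ 6 codons: frame 1 7–24 (6 codons). Count = 1.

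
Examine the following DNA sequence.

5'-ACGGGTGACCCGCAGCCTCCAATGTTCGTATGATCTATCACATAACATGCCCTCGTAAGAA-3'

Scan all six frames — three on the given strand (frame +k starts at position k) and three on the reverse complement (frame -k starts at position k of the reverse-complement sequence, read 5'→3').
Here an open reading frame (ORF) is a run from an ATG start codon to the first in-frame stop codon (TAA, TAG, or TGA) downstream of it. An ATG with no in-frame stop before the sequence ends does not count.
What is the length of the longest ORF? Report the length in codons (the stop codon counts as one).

Reverse complement (5'→3'): TTCTTACGAGGGCATGTTATGTGATAGATCATACGAACATTGGAGGCTGCGGGTCACCCGT
Frame +1: ACG GGT GAC CCG CAG CCT CCA ATG TTC GTA TGA TCT ATC ACA TAA CAT GCC CTC GTA AGA — ATG at 22, stop TGA at 31 → 12 nt.
Frame +2: CGG GTG ACC CGC AGC CTC CAA TGT TCG TAT GAT CTA TCA CAT AAC ATG CCC TCG TAA GAA — ATG at 47, stop TAA at 56 → 12 nt.
Frame +3: GGG TGA CCC GCA GCC TCC AAT GTT CGT ATG ATC TAT CAC ATA ACA TGC CCT CGT AAG — no ATG→stop ORF.
Frame -1: TTC TTA CGA GGG CAT GTT ATG TGA TAG ATC ATA CGA ACA TTG GAG GCT GCG GGT CAC CCG — ATG at 19, stop TGA at 22 → 6 nt.
Frame -2: TCT TAC GAG GGC ATG TTA TGT GAT AGA TCA TAC GAA CAT TGG AGG CTG CGG GTC ACC CGT — no ATG→stop ORF.
Frame -3: CTT ACG AGG GCA TGT TAT GTG ATA GAT CAT ACG AAC ATT GGA GGC TGC GGG TCA CCC — no ATG→stop ORF.
Longest: frame +1, positions 22–33, 12 nt = 4 codons = 3 aa. → 4 codons.

4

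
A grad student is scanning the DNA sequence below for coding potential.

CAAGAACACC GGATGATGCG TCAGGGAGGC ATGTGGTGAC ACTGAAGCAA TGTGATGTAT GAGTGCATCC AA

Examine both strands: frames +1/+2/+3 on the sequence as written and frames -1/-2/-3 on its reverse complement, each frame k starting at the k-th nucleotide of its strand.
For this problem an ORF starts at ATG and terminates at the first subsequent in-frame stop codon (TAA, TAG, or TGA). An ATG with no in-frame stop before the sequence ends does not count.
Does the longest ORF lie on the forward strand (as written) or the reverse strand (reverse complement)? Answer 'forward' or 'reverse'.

Reverse complement (5'→3'): TTGGATGCACTCATACATCACATTGCTTCAGTGTCACCACATGCCTCCCTGACGCATCATCCGGTGTTCTTG
Frame +1: CAA GAA CAC CGG ATG ATG CGT CAG GGA GGC ATG TGG TGA CAC TGA AGC AAT GTG ATG TAT GAG TGC ATC CAA — ATG at 13, stop TGA at 37 → 27 nt; ATG at 16, stop TGA at 37 → 24 nt; ATG at 31, stop TGA at 37 → 9 nt.
Frame +2: AAG AAC ACC GGA TGA TGC GTC AGG GAG GCA TGT GGT GAC ACT GAA GCA ATG TGA TGT ATG AGT GCA TCC — ATG at 50, stop TGA at 53 → 6 nt.
Frame +3: AGA ACA CCG GAT GAT GCG TCA GGG AGG CAT GTG GTG ACA CTG AAG CAA TGT GAT GTA TGA GTG CAT CCA — no ATG→stop ORF.
Frame -1: TTG GAT GCA CTC ATA CAT CAC ATT GCT TCA GTG TCA CCA CAT GCC TCC CTG ACG CAT CAT CCG GTG TTC TTG — no ATG→stop ORF.
Frame -2: TGG ATG CAC TCA TAC ATC ACA TTG CTT CAG TGT CAC CAC ATG CCT CCC TGA CGC ATC ATC CGG TGT TCT — ATG at 5, stop TGA at 50 → 48 nt; ATG at 41, stop TGA at 50 → 12 nt.
Frame -3: GGA TGC ACT CAT ACA TCA CAT TGC TTC AGT GTC ACC ACA TGC CTC CCT GAC GCA TCA TCC GGT GTT CTT — no ATG→stop ORF.
Forward-strand max 27 nt; reverse-strand max 48 nt. The reverse strand has the longer ORF.

reverse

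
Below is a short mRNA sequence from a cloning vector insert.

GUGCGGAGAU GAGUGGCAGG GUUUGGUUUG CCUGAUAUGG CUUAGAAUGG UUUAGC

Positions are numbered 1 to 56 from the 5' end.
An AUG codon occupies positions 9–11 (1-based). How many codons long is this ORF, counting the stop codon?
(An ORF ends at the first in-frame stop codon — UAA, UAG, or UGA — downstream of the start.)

9

Codons from position 9: AUG (9–11), AGU (12–14), GGC (15–17), AGG (18–20), GUU (21–23), UGG (24–26), UUU (27–29), GCC (30–32), UGA (33–35).
UGA is the first in-frame stop; that's 9 codons including the stop.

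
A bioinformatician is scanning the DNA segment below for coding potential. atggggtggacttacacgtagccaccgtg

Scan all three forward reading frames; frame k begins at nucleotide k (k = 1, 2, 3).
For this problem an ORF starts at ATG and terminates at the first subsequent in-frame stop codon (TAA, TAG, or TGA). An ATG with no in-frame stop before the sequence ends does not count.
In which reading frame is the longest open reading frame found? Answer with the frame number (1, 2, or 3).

1

Frame 1: ATG GGG TGG ACT TAC ACG TAG CCA CCG — ATG at 1, stop TAG at 19 → 21 nt.
Frame 2: TGG GGT GGA CTT ACA CGT AGC CAC CGT — no ATG→stop ORF.
Frame 3: GGG GTG GAC TTA CAC GTA GCC ACC GTG — no ATG→stop ORF.
Longest ORF is 21 nt in frame 1 (positions 1–21).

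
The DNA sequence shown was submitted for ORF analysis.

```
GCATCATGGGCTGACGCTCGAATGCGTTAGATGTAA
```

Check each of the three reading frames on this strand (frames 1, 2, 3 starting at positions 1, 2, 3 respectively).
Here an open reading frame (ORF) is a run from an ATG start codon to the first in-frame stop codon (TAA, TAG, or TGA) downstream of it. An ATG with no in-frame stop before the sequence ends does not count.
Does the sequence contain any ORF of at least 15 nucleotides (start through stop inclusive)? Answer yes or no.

Frame 1: GCA TCA TGG GCT GAC GCT CGA ATG CGT TAG ATG TAA — ATG at 22, stop TAG at 28 → 9 nt; ATG at 31, stop TAA at 34 → 6 nt.
Frame 2: CAT CAT GGG CTG ACG CTC GAA TGC GTT AGA TGT — no ATG→stop ORF.
Frame 3: ATC ATG GGC TGA CGC TCG AAT GCG TTA GAT GTA — ATG at 6, stop TGA at 12 → 9 nt.
Largest ORF found is 9 nucleotides < 15, so no.

no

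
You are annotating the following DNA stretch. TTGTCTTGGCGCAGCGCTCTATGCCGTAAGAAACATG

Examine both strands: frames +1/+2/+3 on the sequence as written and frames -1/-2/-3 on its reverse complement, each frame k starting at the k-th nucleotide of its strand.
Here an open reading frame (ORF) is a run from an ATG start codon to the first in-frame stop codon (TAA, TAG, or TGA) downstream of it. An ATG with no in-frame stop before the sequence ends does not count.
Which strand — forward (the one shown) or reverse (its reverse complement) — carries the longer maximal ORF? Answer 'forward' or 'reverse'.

reverse

Reverse complement (5'→3'): CATGTTTCTTACGGCATAGAGCGCTGCGCCAAGACAA
Frame +1: TTG TCT TGG CGC AGC GCT CTA TGC CGT AAG AAA CAT — no ATG→stop ORF.
Frame +2: TGT CTT GGC GCA GCG CTC TAT GCC GTA AGA AAC ATG — no ATG→stop ORF.
Frame +3: GTC TTG GCG CAG CGC TCT ATG CCG TAA GAA ACA — ATG at 21, stop TAA at 27 → 9 nt.
Frame -1: CAT GTT TCT TAC GGC ATA GAG CGC TGC GCC AAG ACA — no ATG→stop ORF.
Frame -2: ATG TTT CTT ACG GCA TAG AGC GCT GCG CCA AGA CAA — ATG at 2, stop TAG at 17 → 18 nt.
Frame -3: TGT TTC TTA CGG CAT AGA GCG CTG CGC CAA GAC — no ATG→stop ORF.
Forward-strand max 9 nt; reverse-strand max 18 nt. The reverse strand has the longer ORF.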